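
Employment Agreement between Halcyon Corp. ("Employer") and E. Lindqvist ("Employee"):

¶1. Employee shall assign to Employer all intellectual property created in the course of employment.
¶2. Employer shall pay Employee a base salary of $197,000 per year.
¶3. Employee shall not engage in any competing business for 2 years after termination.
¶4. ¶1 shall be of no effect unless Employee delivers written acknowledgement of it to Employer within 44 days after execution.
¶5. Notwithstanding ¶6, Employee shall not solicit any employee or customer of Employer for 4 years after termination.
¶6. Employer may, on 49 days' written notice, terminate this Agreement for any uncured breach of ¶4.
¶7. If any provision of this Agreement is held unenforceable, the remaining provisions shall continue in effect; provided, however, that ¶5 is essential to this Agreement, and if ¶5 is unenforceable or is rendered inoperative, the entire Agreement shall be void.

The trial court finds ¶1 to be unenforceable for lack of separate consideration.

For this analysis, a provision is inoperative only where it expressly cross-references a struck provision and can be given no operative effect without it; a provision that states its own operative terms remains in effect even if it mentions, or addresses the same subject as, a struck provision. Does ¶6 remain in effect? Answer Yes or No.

No

¶1 is struck. ¶4 has no operative effect of its own apart from ¶1 and is therefore inoperative. ¶6 operates only by reference to ¶4, so it falls with ¶4. Although ¶5 refers to ¶6, its operative terms do not depend on ¶6, so it remains in effect. ¶7 makes ¶5 an essential term, but ¶5 is unaffected, so the severability proviso in ¶7 preserves the remaining provisions. That leaves ¶2, ¶3, ¶5, and ¶7 in effect. ¶6 is among the inoperative provisions, so the answer is no.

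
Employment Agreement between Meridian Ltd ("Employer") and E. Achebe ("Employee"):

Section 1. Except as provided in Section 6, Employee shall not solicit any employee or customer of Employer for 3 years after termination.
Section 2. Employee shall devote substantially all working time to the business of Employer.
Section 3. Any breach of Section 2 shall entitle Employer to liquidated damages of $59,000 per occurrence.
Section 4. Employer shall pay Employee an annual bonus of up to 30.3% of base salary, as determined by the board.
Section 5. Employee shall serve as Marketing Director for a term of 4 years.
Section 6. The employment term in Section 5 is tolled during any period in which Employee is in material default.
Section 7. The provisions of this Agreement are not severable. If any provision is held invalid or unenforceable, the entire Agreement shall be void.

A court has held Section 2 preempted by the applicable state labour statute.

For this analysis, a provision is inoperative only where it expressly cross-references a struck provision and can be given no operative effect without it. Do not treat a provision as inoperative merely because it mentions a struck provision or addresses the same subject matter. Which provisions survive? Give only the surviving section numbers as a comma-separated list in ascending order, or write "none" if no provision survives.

none

Section 2 is struck. Section 3 does nothing except set the liquidated-damages amount by reference to Section 2; with Section 2 gone it has no independent effect and is inoperative. Section 7 provides that the Agreement is not severable, so the invalidity of any one provision voids the entire Agreement. No provision of the Agreement survives.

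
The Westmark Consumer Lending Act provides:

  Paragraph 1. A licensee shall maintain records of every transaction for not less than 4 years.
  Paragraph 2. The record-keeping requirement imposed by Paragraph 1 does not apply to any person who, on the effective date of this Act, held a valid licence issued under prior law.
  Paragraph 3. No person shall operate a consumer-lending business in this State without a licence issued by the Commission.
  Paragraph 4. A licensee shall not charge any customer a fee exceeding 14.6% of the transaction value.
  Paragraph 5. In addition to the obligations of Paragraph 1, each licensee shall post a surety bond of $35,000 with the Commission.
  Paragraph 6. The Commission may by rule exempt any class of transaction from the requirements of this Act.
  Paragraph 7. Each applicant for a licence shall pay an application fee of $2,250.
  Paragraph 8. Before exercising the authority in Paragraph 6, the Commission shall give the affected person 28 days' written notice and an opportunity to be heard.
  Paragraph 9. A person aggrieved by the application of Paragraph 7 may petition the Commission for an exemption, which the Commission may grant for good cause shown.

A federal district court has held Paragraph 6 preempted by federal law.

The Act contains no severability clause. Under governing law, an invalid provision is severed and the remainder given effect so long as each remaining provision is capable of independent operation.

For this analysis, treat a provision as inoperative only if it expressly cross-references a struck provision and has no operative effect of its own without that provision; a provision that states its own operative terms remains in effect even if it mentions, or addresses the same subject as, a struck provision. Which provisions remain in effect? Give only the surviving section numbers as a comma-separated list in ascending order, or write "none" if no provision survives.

1, 2, 3, 4, 5, 7, 9

Paragraph 6 is struck. The only function of Paragraph 8 is the notice-and-hearing requirement for Paragraph 6, so it cannot stand once Paragraph 6 is removed. With no severability clause, the stated default rule severs what cannot stand and enforces each remaining provision that can operate on its own. The provisions still in force are Paragraph 1, Paragraph 2, Paragraph 3, Paragraph 4, Paragraph 5, Paragraph 7, and Paragraph 9.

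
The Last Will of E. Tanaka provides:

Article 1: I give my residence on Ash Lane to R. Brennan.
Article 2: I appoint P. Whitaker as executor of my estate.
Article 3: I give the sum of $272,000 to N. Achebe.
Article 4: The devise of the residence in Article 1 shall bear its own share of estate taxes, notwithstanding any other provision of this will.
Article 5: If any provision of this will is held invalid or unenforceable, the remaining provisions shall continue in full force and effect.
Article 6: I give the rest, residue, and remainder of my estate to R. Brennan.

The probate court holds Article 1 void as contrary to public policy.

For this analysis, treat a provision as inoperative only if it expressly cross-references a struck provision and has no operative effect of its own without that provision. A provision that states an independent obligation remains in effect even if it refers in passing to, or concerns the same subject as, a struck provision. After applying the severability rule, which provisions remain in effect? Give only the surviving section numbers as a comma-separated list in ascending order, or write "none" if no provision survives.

2, 3, 5, 6

Article 1 is struck. Article 4 has no operative effect of its own apart from Article 1 and is therefore inoperative. Under the severability clause in Article 5, the remaining provisions continue in force. Article 2, Article 3, Article 5, and Article 6 remain in effect.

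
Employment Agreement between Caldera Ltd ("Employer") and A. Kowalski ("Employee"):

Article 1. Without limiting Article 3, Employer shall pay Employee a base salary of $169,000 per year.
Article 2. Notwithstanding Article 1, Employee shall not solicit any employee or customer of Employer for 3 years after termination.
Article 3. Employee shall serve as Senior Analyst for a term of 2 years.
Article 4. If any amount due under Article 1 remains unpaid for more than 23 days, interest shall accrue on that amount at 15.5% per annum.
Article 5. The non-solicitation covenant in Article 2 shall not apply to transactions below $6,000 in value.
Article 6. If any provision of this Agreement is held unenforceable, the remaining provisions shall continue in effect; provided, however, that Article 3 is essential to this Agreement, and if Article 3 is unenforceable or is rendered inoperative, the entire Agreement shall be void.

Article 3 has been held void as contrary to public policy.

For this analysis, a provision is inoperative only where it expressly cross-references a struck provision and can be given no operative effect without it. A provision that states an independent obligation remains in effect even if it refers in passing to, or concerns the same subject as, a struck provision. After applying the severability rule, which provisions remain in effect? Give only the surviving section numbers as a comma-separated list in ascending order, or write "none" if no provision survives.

none

Article 3 is struck. Nothing else in the Agreement is defined by reference to Article 3. Article 6 makes Article 3 an essential term, and Article 3 is the provision held invalid; under Article 6, the entire Agreement is therefore void. No provision of the Agreement survives.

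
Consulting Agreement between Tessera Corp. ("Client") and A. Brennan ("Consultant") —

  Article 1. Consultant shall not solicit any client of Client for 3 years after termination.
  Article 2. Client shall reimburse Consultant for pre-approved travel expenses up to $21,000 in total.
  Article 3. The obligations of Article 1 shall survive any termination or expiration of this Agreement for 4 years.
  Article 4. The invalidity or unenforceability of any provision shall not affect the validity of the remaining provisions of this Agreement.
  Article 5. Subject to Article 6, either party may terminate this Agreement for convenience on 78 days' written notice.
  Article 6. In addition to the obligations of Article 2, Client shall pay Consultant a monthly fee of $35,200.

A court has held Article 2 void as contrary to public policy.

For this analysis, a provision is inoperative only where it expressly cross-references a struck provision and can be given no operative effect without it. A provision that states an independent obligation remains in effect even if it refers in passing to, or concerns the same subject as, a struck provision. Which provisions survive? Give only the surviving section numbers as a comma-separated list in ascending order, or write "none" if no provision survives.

1, 3, 4, 5, 6

Article 2 is struck. Although Article 6 refers to Article 2, its operative terms do not depend on Article 2, so it remains in effect. No other provision's operative terms depend on Article 2. Under the severability clause in Article 4, the remaining provisions continue in force. The provisions still in force are Article 1, Article 3, Article 4, Article 5, and Article 6.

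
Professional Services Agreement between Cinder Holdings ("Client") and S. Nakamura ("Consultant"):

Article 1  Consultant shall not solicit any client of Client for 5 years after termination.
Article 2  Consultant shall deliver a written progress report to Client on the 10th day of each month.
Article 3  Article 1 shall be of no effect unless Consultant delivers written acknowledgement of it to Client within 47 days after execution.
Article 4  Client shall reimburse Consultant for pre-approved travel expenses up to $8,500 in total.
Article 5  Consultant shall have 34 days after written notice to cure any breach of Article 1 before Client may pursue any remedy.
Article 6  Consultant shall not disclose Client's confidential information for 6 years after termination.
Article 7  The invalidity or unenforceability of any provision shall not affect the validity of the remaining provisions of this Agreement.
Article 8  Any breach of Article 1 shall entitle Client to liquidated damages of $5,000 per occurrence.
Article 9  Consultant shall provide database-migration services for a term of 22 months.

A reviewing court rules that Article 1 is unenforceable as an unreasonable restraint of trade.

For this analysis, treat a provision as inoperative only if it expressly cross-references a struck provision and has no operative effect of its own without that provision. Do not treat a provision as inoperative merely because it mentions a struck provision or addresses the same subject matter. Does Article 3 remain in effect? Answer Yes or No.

Article 1 is struck. Article 3 merely fixes the acknowledgement condition for Article 1; with Article 1 gone it has nothing to operate on and falls away. Article 5 operates only by reference to Article 1, so it falls with Article 1. The whole of Article 8 is the liquidated-damages amount, defined by reference to Article 1, so Article 8 cannot stand once Article 1 is removed. Under the severability clause in Article 7, the remaining provisions continue in force. That leaves Article 2, Article 4, Article 6, Article 7, and Article 9 in effect. Article 3 is among the inoperative provisions, so the answer is no.

No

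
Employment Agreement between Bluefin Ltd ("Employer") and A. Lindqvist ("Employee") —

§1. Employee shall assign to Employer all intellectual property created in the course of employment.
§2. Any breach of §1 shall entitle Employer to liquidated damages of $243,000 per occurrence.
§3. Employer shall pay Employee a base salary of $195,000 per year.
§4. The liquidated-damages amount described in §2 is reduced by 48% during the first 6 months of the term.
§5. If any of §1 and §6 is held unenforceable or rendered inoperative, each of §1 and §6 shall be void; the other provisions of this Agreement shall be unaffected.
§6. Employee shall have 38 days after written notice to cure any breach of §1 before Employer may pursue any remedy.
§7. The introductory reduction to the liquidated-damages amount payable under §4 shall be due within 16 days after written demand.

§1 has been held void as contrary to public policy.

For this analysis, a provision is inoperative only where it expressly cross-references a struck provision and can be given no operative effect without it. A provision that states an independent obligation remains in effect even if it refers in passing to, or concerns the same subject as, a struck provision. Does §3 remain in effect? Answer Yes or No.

§1 is struck. The whole of §2 is the liquidated-damages amount, defined by reference to §1, so §2 cannot stand once §1 is removed. The only function of §6 is the cure period for breach of §1, so it cannot stand once §1 is removed. §4 operates only by reference to §2, so it falls with §2. §7 does nothing except set the payment deadline for the introductory reduction to the liquidated-damages amount by reference to §4; with §4 gone it has no independent effect and is inoperative. §5 declares §1 and §6 mutually dependent; since one of them has fallen, all of them are of no effect. The remainder continues in force under §5. §3 and §5 remain in effect. §3 is among the surviving provisions, so the answer is yes.

Yes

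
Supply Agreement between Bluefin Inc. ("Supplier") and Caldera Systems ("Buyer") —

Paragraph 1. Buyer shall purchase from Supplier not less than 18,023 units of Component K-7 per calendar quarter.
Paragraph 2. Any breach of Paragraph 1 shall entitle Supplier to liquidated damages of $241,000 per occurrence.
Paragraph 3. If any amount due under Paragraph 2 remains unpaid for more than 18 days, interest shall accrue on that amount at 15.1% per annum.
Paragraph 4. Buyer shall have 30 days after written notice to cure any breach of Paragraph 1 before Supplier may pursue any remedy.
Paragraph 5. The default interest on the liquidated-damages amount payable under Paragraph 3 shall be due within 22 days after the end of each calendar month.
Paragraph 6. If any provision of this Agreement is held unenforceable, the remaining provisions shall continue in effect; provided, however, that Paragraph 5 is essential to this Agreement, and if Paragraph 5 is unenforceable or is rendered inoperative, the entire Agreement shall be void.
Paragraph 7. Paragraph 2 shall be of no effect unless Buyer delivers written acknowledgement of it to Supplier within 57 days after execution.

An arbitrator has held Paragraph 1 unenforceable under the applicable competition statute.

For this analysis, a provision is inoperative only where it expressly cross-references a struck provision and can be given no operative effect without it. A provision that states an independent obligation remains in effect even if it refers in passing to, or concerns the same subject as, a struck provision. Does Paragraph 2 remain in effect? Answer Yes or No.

No

Paragraph 1 is struck. Paragraph 2 has no operative effect of its own apart from Paragraph 1 and is therefore inoperative. Paragraph 4 has no operative effect of its own apart from Paragraph 1 and is therefore inoperative. Paragraph 3 operates only by reference to Paragraph 2, so it falls with Paragraph 2. Paragraph 7 operates only by reference to Paragraph 2, so it falls with Paragraph 2. Paragraph 5 operates only by reference to Paragraph 3, so it falls with Paragraph 3. Paragraph 6 makes Paragraph 5 an essential term, and Paragraph 5 has been rendered inoperative by the cascade; under Paragraph 6, the entire Agreement is therefore void. No provision of the Agreement survives. Paragraph 2 is among the inoperative provisions, so the answer is no.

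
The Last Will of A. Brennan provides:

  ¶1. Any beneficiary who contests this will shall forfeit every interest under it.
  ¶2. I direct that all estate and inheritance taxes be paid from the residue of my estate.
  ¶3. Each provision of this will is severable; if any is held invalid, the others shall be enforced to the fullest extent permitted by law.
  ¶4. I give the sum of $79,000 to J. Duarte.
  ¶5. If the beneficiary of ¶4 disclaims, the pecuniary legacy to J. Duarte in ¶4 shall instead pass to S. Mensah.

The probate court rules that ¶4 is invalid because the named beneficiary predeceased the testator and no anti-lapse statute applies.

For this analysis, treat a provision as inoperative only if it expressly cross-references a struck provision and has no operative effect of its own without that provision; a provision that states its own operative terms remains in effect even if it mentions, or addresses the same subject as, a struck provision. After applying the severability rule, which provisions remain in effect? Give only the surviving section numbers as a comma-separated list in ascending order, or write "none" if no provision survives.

¶4 is struck. The only function of ¶5 is the alternative disposition for ¶4, so it cannot stand once ¶4 is removed. ¶3 is a severability clause and preserves every provision that can still be given independent effect. The provisions still in force are ¶1, ¶2, and ¶3.

1, 2, 3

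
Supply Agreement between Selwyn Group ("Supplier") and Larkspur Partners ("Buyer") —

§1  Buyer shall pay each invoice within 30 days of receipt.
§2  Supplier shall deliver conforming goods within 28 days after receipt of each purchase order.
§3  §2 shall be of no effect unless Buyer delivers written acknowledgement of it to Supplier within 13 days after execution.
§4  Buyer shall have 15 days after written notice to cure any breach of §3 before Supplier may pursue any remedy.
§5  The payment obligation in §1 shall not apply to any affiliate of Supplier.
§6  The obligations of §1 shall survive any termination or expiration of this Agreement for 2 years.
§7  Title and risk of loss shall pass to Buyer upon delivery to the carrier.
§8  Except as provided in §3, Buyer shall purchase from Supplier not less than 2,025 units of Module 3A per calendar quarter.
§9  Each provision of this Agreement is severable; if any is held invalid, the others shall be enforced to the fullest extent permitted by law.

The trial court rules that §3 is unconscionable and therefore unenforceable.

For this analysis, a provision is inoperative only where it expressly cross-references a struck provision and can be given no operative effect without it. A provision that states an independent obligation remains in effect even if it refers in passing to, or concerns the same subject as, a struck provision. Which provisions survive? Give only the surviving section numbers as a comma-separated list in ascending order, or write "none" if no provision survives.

§3 is struck. §4 has no operative effect of its own apart from §3 and is therefore inoperative. Although §8 refers to §3, its operative terms do not depend on §3, so it remains in effect. §9 is a severability clause and preserves every provision that can still be given independent effect. §1, §2, §5, §6, §7, §8, and §9 remain in effect.

1, 2, 5, 6, 7, 8, 9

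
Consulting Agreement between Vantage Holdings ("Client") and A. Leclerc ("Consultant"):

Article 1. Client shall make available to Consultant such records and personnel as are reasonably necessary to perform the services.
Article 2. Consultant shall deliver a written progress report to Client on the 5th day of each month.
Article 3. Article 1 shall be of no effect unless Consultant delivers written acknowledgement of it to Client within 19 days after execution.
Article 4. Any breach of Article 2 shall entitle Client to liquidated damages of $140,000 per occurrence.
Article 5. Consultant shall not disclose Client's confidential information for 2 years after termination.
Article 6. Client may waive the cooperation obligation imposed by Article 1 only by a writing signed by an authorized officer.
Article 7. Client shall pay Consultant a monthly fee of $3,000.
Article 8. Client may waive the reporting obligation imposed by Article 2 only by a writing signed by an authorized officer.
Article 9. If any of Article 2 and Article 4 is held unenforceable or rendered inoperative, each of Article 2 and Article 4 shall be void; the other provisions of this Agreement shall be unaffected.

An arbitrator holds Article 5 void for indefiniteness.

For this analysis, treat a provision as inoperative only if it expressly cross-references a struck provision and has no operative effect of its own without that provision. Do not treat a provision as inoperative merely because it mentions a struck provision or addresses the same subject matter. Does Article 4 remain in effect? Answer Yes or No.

Yes

Article 5 is struck. No other provision's operative terms depend on Article 5. Article 9 ties Article 2 and Article 4 together, but none of those is affected here; the remaining provisions continue in force under Article 9. That leaves Article 1, Article 2, Article 3, Article 4, Article 6, Article 7, Article 8, and Article 9 in effect. Article 4 is among the surviving provisions, so the answer is yes.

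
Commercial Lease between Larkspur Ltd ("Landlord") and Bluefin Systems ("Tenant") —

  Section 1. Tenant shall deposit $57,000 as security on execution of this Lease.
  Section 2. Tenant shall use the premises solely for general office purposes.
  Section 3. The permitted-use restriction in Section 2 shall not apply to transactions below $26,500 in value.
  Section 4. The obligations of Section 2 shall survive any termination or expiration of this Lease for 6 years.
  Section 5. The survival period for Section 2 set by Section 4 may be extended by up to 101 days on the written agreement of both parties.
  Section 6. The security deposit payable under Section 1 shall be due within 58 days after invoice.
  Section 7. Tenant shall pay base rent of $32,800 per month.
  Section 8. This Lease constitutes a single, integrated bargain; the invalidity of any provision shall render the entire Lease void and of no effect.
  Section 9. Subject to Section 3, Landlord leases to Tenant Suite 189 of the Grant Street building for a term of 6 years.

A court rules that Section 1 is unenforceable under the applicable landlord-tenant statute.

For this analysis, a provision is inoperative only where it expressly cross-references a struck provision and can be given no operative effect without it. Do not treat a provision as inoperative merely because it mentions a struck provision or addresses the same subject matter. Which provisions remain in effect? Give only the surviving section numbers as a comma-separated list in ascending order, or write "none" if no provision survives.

Section 1 is struck. The whole of Section 6 is the payment deadline for the security deposit, defined by reference to Section 1, so Section 6 cannot stand once Section 1 is removed. Section 8 provides that the Lease is not severable, so the invalidity of any one provision voids the entire Lease. No provision of the Lease survives.

none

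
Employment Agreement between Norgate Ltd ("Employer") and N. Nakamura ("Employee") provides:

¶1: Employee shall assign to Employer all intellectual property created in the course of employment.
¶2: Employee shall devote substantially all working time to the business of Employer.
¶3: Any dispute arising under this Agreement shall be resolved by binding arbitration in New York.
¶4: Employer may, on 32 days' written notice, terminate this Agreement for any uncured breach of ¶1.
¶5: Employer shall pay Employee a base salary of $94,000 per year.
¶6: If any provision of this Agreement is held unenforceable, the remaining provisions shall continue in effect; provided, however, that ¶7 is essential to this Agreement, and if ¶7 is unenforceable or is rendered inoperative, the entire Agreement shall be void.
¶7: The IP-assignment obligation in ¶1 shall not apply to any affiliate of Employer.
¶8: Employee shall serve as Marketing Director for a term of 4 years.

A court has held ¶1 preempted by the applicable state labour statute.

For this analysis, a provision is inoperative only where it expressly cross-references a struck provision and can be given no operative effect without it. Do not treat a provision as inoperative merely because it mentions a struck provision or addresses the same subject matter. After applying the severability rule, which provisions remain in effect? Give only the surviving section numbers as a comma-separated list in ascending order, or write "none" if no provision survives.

none

¶1 is struck. ¶4 has no operative effect of its own apart from ¶1 and is therefore inoperative. ¶7 does nothing except set the carve-out from the IP-assignment obligation by reference to ¶1; with ¶1 gone it has no independent effect and is inoperative. ¶6 makes ¶7 an essential term, and ¶7 has been rendered inoperative by the cascade; under ¶6, the entire Agreement is therefore void. No provision of the Agreement survives.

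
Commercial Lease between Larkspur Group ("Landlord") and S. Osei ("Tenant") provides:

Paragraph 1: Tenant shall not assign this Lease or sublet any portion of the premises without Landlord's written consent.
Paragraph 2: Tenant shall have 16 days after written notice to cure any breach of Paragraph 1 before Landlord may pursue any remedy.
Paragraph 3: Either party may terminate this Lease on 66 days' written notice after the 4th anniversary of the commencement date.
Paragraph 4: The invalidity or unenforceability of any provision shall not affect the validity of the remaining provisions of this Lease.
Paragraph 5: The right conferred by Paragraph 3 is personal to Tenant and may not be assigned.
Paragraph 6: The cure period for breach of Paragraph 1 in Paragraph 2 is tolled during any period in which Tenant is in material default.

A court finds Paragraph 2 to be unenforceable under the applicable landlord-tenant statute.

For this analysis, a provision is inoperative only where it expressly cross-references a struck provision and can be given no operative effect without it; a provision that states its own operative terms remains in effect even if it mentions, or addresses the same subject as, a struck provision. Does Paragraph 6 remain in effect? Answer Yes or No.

Paragraph 2 is struck. The whole of Paragraph 6 is the tolling of the cure period for breach of Paragraph 1, defined by reference to Paragraph 2, so Paragraph 6 cannot stand once Paragraph 2 is removed. Under the severability clause in Paragraph 4, the remaining provisions continue in force. That leaves Paragraph 1, Paragraph 3, Paragraph 4, and Paragraph 5 in effect. Paragraph 6 is among the inoperative provisions, so the answer is no.

No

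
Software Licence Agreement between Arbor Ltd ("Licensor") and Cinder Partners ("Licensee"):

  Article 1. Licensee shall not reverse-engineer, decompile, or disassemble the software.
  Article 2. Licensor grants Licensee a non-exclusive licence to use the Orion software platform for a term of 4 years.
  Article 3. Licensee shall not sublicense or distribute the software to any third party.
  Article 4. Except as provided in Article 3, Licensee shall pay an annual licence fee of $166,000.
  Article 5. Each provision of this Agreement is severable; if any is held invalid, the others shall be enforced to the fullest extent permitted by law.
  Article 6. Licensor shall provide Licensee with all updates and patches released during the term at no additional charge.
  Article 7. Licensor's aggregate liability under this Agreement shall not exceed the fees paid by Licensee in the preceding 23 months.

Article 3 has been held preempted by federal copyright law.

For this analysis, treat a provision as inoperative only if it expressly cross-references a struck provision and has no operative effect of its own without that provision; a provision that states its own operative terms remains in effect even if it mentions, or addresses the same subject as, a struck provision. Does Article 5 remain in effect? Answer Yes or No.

Article 3 is struck. Article 4 mentions Article 3 but its own obligation stands independently of Article 3, so Article 4 is not affected. Nothing else in the Agreement is defined by reference to Article 3. Under the severability clause in Article 5, the remaining provisions continue in force. The provisions still in force are Article 1, Article 2, Article 4, Article 5, Article 6, and Article 7. Article 5 is among the surviving provisions, so the answer is yes.

Yes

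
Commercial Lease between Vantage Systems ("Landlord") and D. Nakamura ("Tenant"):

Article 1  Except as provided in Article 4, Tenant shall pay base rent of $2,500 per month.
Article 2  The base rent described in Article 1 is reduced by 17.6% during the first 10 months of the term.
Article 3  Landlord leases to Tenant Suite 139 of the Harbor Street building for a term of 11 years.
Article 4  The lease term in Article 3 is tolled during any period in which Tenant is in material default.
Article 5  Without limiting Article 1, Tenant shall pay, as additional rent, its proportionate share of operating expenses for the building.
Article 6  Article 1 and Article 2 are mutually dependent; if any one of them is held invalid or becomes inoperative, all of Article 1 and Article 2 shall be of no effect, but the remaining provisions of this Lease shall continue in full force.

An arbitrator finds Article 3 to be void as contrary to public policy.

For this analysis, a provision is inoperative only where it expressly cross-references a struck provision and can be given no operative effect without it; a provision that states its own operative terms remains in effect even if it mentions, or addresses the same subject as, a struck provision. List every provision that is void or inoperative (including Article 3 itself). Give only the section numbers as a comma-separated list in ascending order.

Article 3 is struck. Article 4 does nothing except set the tolling of the lease term by reference to Article 3; with Article 3 gone it has no independent effect and is inoperative. Although Article 1 refers to Article 4, its operative terms do not depend on Article 4, so it remains in effect. Article 6 ties Article 1 and Article 2 together, but none of those is affected here; the remaining provisions continue in force under Article 6. The provisions still in force are Article 1, Article 2, Article 5, and Article 6.

3, 4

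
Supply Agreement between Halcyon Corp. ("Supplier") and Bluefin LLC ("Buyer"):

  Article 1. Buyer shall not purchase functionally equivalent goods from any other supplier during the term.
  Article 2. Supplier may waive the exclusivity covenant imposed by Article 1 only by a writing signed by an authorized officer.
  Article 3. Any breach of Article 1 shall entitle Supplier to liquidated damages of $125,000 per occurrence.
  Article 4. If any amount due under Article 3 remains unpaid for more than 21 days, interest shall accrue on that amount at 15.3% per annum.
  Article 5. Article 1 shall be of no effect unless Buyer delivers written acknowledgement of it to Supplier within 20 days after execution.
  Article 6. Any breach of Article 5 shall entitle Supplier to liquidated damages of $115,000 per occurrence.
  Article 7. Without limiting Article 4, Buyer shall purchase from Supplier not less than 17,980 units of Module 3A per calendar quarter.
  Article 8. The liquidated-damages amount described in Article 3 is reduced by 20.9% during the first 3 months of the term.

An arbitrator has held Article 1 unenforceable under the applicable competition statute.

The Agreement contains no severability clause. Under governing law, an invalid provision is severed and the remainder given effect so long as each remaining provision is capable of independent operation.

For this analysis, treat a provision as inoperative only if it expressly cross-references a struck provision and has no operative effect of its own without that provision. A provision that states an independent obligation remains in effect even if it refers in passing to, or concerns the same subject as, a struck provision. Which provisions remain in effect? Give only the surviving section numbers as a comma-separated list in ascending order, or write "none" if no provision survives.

Article 1 is struck. Article 2 has no operative effect of its own apart from Article 1 and is therefore inoperative. The whole of Article 3 is the liquidated-damages amount, defined by reference to Article 1, so Article 3 cannot stand once Article 1 is removed. Article 5 operates only by reference to Article 1, so it falls with Article 1. Article 4 has no operative effect of its own apart from Article 3 and is therefore inoperative. Article 6 has no operative effect of its own apart from Article 5 and is therefore inoperative. The whole of Article 8 is the introductory reduction to the liquidated-damages amount, defined by reference to Article 3, so Article 8 cannot stand once Article 3 is removed. Although Article 7 refers to Article 4, its operative terms do not depend on Article 4, so it remains in effect. With no severability clause, the stated default rule severs what cannot stand and enforces each remaining provision that can operate on its own. Only Article 7 remains in effect.

7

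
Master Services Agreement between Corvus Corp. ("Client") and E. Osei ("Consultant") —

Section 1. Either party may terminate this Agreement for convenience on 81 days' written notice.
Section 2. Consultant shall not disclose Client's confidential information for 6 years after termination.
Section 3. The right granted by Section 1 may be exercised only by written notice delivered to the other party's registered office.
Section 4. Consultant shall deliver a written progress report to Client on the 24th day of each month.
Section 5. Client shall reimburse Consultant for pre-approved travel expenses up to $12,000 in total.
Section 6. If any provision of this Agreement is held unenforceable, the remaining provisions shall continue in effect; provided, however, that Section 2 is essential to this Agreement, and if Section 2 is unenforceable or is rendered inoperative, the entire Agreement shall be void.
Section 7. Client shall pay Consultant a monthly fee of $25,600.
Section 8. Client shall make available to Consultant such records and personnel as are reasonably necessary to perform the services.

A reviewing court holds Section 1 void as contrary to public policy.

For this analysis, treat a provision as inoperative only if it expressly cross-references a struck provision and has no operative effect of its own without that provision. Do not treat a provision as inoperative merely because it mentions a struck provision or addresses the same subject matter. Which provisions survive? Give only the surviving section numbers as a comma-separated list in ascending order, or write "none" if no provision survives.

Section 1 is struck. Section 3 has no operative effect of its own apart from Section 1 and is therefore inoperative. Section 6 makes Section 2 an essential term, but Section 2 is unaffected, so the severability proviso in Section 6 preserves the remaining provisions. That leaves Section 2, Section 4, Section 5, Section 6, Section 7, and Section 8 in effect.

2, 4, 5, 6, 7, 8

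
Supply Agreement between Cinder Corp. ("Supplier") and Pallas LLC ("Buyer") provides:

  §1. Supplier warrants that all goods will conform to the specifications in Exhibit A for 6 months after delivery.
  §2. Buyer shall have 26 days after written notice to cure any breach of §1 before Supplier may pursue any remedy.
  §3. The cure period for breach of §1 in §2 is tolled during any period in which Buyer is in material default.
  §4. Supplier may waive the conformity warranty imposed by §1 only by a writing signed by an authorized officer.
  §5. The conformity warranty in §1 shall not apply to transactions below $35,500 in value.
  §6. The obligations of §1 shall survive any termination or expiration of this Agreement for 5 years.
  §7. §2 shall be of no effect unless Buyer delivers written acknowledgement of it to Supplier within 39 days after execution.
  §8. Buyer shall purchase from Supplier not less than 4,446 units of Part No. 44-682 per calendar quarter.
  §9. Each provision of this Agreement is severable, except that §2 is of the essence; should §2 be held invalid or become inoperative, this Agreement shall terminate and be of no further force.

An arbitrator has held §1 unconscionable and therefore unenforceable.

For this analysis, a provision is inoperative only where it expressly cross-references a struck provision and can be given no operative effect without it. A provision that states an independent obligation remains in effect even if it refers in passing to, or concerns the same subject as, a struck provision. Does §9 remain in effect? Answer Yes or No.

No

§1 is struck. The only function of §2 is the cure period for breach of §1, so it cannot stand once §1 is removed. §4 operates only by reference to §1, so it falls with §1. The whole of §5 is the carve-out from the conformity warranty, defined by reference to §1, so §5 cannot stand once §1 is removed. §6 merely fixes the survival period for §1; with §1 gone it has nothing to operate on and falls away. The whole of §3 is the tolling of the cure period for breach of §1, defined by reference to §2, so §3 cannot stand once §2 is removed. §7 merely fixes the acknowledgement condition for §2; with §2 gone it has nothing to operate on and falls away. §9 makes §2 an essential term, and §2 has been rendered inoperative by the cascade; under §9, the entire Agreement is therefore void. No provision of the Agreement survives. §9 is among the inoperative provisions, so the answer is no.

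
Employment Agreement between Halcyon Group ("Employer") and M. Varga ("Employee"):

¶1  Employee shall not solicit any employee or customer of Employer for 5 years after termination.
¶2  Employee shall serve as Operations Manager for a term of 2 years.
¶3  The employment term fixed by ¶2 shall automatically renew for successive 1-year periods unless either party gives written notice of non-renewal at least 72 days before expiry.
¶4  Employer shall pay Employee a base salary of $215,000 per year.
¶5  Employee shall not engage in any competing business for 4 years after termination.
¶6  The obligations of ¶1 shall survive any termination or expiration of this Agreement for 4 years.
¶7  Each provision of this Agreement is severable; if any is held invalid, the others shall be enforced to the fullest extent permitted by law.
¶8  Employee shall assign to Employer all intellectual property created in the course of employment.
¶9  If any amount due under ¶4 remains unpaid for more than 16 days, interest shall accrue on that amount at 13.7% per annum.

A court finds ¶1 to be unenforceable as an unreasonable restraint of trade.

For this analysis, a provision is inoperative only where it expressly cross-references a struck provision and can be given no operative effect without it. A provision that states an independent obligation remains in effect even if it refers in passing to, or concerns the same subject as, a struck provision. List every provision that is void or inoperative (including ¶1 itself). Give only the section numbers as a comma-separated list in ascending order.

1, 6

¶1 is struck. ¶6 merely fixes the survival period for ¶1; with ¶1 gone it has nothing to operate on and falls away. Under the severability clause in ¶7, the remaining provisions continue in force. ¶2, ¶3, ¶4, ¶5, ¶7, ¶8, and ¶9 remain in effect.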